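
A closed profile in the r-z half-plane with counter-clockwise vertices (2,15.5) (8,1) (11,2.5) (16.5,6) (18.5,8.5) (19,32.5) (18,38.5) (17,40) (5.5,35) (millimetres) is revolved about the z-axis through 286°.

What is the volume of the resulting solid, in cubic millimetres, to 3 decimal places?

Volume = 27795.853 mm³

Profile (r,z), 9 vertices: (2,15.5) (8,1) (11,2.5) (16.5,6) (18.5,8.5) (19,32.5) (18,38.5) (17,40) (5.5,35)
edge 0: (2,15.5)→(8,1)  cross = 2·1 − 8·15.5 = -122.0000; (r_i+r_j)·cross = 10·-122.0000 = -1220.0000
edge 1: (8,1)→(11,2.5)  cross = 8·2.5 − 11·1 = 9.0000; (r_i+r_j)·cross = 19·9.0000 = 171.0000
edge 2: (11,2.5)→(16.5,6)  cross = 11·6 − 16.5·2.5 = 24.7500; (r_i+r_j)·cross = 27.5·24.7500 = 680.6250
edge 3: (16.5,6)→(18.5,8.5)  cross = 16.5·8.5 − 18.5·6 = 29.2500; (r_i+r_j)·cross = 35·29.2500 = 1023.7500
edge 4: (18.5,8.5)→(19,32.5)  cross = 18.5·32.5 − 19·8.5 = 439.7500; (r_i+r_j)·cross = 37.5·439.7500 = 16490.6250
edge 5: (19,32.5)→(18,38.5)  cross = 19·38.5 − 18·32.5 = 146.5000; (r_i+r_j)·cross = 37·146.5000 = 5420.5000
edge 6: (18,38.5)→(17,40)  cross = 18·40 − 17·38.5 = 65.5000; (r_i+r_j)·cross = 35·65.5000 = 2292.5000
edge 7: (17,40)→(5.5,35)  cross = 17·35 − 5.5·40 = 375.0000; (r_i+r_j)·cross = 22.5·375.0000 = 8437.5000
edge 8: (5.5,35)→(2,15.5)  cross = 5.5·15.5 − 2·35 = 15.2500; (r_i+r_j)·cross = 7.5·15.2500 = 114.3750
Σcross = 983.0000 → A = |Σcross|/2 = 491.5000 mm²
Σ(r_i+r_j)·cross = 33410.8750 → first moment M = |Σ|/6 = 5568.4792
R_c = M/A = 5568.4792/491.5000 = 11.3296 mm
θ = 286° = 4.991642 rad
V = θ·R_c·A = 4.991642·11.3296·491.5000 = 27795.853 mm³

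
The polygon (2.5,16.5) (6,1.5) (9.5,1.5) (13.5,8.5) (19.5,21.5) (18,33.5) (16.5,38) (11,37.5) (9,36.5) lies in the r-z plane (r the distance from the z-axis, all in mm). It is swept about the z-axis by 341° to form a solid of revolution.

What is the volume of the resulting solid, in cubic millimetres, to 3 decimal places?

Profile (r,z), 9 vertices: (2.5,16.5) (6,1.5) (9.5,1.5) (13.5,8.5) (19.5,21.5) (18,33.5) (16.5,38) (11,37.5) (9,36.5)
edge 0: (2.5,16.5)→(6,1.5)  cross = 2.5·1.5 − 6·16.5 = -95.2500; (r_i+r_j)·cross = 8.5·-95.2500 = -809.6250
edge 1: (6,1.5)→(9.5,1.5)  cross = 6·1.5 − 9.5·1.5 = -5.2500; (r_i+r_j)·cross = 15.5·-5.2500 = -81.3750
edge 2: (9.5,1.5)→(13.5,8.5)  cross = 9.5·8.5 − 13.5·1.5 = 60.5000; (r_i+r_j)·cross = 23·60.5000 = 1391.5000
edge 3: (13.5,8.5)→(19.5,21.5)  cross = 13.5·21.5 − 19.5·8.5 = 124.5000; (r_i+r_j)·cross = 33·124.5000 = 4108.5000
edge 4: (19.5,21.5)→(18,33.5)  cross = 19.5·33.5 − 18·21.5 = 266.2500; (r_i+r_j)·cross = 37.5·266.2500 = 9984.3750
edge 5: (18,33.5)→(16.5,38)  cross = 18·38 − 16.5·33.5 = 131.2500; (r_i+r_j)·cross = 34.5·131.2500 = 4528.1250
edge 6: (16.5,38)→(11,37.5)  cross = 16.5·37.5 − 11·38 = 200.7500; (r_i+r_j)·cross = 27.5·200.7500 = 5520.6250
edge 7: (11,37.5)→(9,36.5)  cross = 11·36.5 − 9·37.5 = 64.0000; (r_i+r_j)·cross = 20·64.0000 = 1280.0000
edge 8: (9,36.5)→(2.5,16.5)  cross = 9·16.5 − 2.5·36.5 = 57.2500; (r_i+r_j)·cross = 11.5·57.2500 = 658.3750
Σcross = 804.0000 → A = |Σcross|/2 = 402.0000 mm²
Σ(r_i+r_j)·cross = 26580.5000 → first moment M = |Σ|/6 = 4430.0833
R_c = M/A = 4430.0833/402.0000 = 11.0201 mm
θ = 341° = 5.951573 rad
V = θ·R_c·A = 5.951573·11.0201·402.0000 = 26365.963 mm³

Volume = 26365.963 mm³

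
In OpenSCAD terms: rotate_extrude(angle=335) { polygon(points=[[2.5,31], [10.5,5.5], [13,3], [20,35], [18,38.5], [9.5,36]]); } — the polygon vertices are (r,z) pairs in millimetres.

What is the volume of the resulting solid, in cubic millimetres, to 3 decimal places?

Profile (r,z), 6 vertices: (2.5,31) (10.5,5.5) (13,3) (20,35) (18,38.5) (9.5,36)
edge 0: (2.5,31)→(10.5,5.5)  cross = 2.5·5.5 − 10.5·31 = -311.7500; (r_i+r_j)·cross = 13·-311.7500 = -4052.7500
edge 1: (10.5,5.5)→(13,3)  cross = 10.5·3 − 13·5.5 = -40.0000; (r_i+r_j)·cross = 23.5·-40.0000 = -940.0000
edge 2: (13,3)→(20,35)  cross = 13·35 − 20·3 = 395.0000; (r_i+r_j)·cross = 33·395.0000 = 13035.0000
edge 3: (20,35)→(18,38.5)  cross = 20·38.5 − 18·35 = 140.0000; (r_i+r_j)·cross = 38·140.0000 = 5320.0000
edge 4: (18,38.5)→(9.5,36)  cross = 18·36 − 9.5·38.5 = 282.2500; (r_i+r_j)·cross = 27.5·282.2500 = 7761.8750
edge 5: (9.5,36)→(2.5,31)  cross = 9.5·31 − 2.5·36 = 204.5000; (r_i+r_j)·cross = 12·204.5000 = 2454.0000
Σcross = 670.0000 → A = |Σcross|/2 = 335.0000 mm²
Σ(r_i+r_j)·cross = 23578.1250 → first moment M = |Σ|/6 = 3929.6875
R_c = M/A = 3929.6875/335.0000 = 11.7304 mm
θ = 335° = 5.846853 rad
V = θ·R_c·A = 5.846853·11.7304·335.0000 = 22976.305 mm³

Volume = 22976.305 mm³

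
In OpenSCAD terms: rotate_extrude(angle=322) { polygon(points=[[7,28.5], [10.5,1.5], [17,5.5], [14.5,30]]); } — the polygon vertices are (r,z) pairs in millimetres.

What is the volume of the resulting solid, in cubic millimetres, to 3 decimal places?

Profile (r,z), 4 vertices: (7,28.5) (10.5,1.5) (17,5.5) (14.5,30)
edge 0: (7,28.5)→(10.5,1.5)  cross = 7·1.5 − 10.5·28.5 = -288.7500; (r_i+r_j)·cross = 17.5·-288.7500 = -5053.1250
edge 1: (10.5,1.5)→(17,5.5)  cross = 10.5·5.5 − 17·1.5 = 32.2500; (r_i+r_j)·cross = 27.5·32.2500 = 886.8750
edge 2: (17,5.5)→(14.5,30)  cross = 17·30 − 14.5·5.5 = 430.2500; (r_i+r_j)·cross = 31.5·430.2500 = 13552.8750
edge 3: (14.5,30)→(7,28.5)  cross = 14.5·28.5 − 7·30 = 203.2500; (r_i+r_j)·cross = 21.5·203.2500 = 4369.8750
Σcross = 377.0000 → A = |Σcross|/2 = 188.5000 mm²
Σ(r_i+r_j)·cross = 13756.5000 → first moment M = |Σ|/6 = 2292.7500
R_c = M/A = 2292.7500/188.5000 = 12.1631 mm
θ = 322° = 5.619960 rad
V = θ·R_c·A = 5.619960·12.1631·188.5000 = 12885.164 mm³

Volume = 12885.164 mm³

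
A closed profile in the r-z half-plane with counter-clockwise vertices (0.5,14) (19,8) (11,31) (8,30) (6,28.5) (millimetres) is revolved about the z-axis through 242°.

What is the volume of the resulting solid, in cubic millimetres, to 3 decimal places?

Profile (r,z), 5 vertices: (0.5,14) (19,8) (11,31) (8,30) (6,28.5)
edge 0: (0.5,14)→(19,8)  cross = 0.5·8 − 19·14 = -262.0000; (r_i+r_j)·cross = 19.5·-262.0000 = -5109.0000
edge 1: (19,8)→(11,31)  cross = 19·31 − 11·8 = 501.0000; (r_i+r_j)·cross = 30·501.0000 = 15030.0000
edge 2: (11,31)→(8,30)  cross = 11·30 − 8·31 = 82.0000; (r_i+r_j)·cross = 19·82.0000 = 1558.0000
edge 3: (8,30)→(6,28.5)  cross = 8·28.5 − 6·30 = 48.0000; (r_i+r_j)·cross = 14·48.0000 = 672.0000
edge 4: (6,28.5)→(0.5,14)  cross = 6·14 − 0.5·28.5 = 69.7500; (r_i+r_j)·cross = 6.5·69.7500 = 453.3750
Σcross = 438.7500 → A = |Σcross|/2 = 219.3750 mm²
Σ(r_i+r_j)·cross = 12604.3750 → first moment M = |Σ|/6 = 2100.7292
R_c = M/A = 2100.7292/219.3750 = 9.5760 mm
θ = 242° = 4.223697 rad
V = θ·R_c·A = 4.223697·9.5760·219.3750 = 8872.843 mm³

Volume = 8872.843 mm³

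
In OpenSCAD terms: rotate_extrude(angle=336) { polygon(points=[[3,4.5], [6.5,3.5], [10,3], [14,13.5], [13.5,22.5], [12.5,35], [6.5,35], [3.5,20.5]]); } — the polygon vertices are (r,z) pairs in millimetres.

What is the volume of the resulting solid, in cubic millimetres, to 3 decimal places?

Profile (r,z), 8 vertices: (3,4.5) (6.5,3.5) (10,3) (14,13.5) (13.5,22.5) (12.5,35) (6.5,35) (3.5,20.5)
edge 0: (3,4.5)→(6.5,3.5)  cross = 3·3.5 − 6.5·4.5 = -18.7500; (r_i+r_j)·cross = 9.5·-18.7500 = -178.1250
edge 1: (6.5,3.5)→(10,3)  cross = 6.5·3 − 10·3.5 = -15.5000; (r_i+r_j)·cross = 16.5·-15.5000 = -255.7500
edge 2: (10,3)→(14,13.5)  cross = 10·13.5 − 14·3 = 93.0000; (r_i+r_j)·cross = 24·93.0000 = 2232.0000
edge 3: (14,13.5)→(13.5,22.5)  cross = 14·22.5 − 13.5·13.5 = 132.7500; (r_i+r_j)·cross = 27.5·132.7500 = 3650.6250
edge 4: (13.5,22.5)→(12.5,35)  cross = 13.5·35 − 12.5·22.5 = 191.2500; (r_i+r_j)·cross = 26·191.2500 = 4972.5000
edge 5: (12.5,35)→(6.5,35)  cross = 12.5·35 − 6.5·35 = 210.0000; (r_i+r_j)·cross = 19·210.0000 = 3990.0000
edge 6: (6.5,35)→(3.5,20.5)  cross = 6.5·20.5 − 3.5·35 = 10.7500; (r_i+r_j)·cross = 10·10.7500 = 107.5000
edge 7: (3.5,20.5)→(3,4.5)  cross = 3.5·4.5 − 3·20.5 = -45.7500; (r_i+r_j)·cross = 6.5·-45.7500 = -297.3750
Σcross = 557.7500 → A = |Σcross|/2 = 278.8750 mm²
Σ(r_i+r_j)·cross = 14221.3750 → first moment M = |Σ|/6 = 2370.2292
R_c = M/A = 2370.2292/278.8750 = 8.4993 mm
θ = 336° = 5.864306 rad
V = θ·R_c·A = 5.864306·8.4993·278.8750 = 13899.750 mm³

Volume = 13899.750 mm³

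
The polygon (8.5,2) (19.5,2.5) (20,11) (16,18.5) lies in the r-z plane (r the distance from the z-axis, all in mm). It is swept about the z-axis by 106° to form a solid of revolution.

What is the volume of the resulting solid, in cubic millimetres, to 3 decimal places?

Volume = 3057.553 mm³

Profile (r,z), 4 vertices: (8.5,2) (19.5,2.5) (20,11) (16,18.5)
edge 0: (8.5,2)→(19.5,2.5)  cross = 8.5·2.5 − 19.5·2 = -17.7500; (r_i+r_j)·cross = 28·-17.7500 = -497.0000
edge 1: (19.5,2.5)→(20,11)  cross = 19.5·11 − 20·2.5 = 164.5000; (r_i+r_j)·cross = 39.5·164.5000 = 6497.7500
edge 2: (20,11)→(16,18.5)  cross = 20·18.5 − 16·11 = 194.0000; (r_i+r_j)·cross = 36·194.0000 = 6984.0000
edge 3: (16,18.5)→(8.5,2)  cross = 16·2 − 8.5·18.5 = -125.2500; (r_i+r_j)·cross = 24.5·-125.2500 = -3068.6250
Σcross = 215.5000 → A = |Σcross|/2 = 107.7500 mm²
Σ(r_i+r_j)·cross = 9916.1250 → first moment M = |Σ|/6 = 1652.6875
R_c = M/A = 1652.6875/107.7500 = 15.3382 mm
θ = 106° = 1.850049 rad
V = θ·R_c·A = 1.850049·15.3382·107.7500 = 3057.553 mm³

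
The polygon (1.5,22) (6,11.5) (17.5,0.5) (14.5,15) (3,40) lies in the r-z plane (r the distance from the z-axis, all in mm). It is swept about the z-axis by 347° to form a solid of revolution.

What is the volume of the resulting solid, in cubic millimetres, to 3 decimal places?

Volume = 12150.942 mm³

Profile (r,z), 5 vertices: (1.5,22) (6,11.5) (17.5,0.5) (14.5,15) (3,40)
edge 0: (1.5,22)→(6,11.5)  cross = 1.5·11.5 − 6·22 = -114.7500; (r_i+r_j)·cross = 7.5·-114.7500 = -860.6250
edge 1: (6,11.5)→(17.5,0.5)  cross = 6·0.5 − 17.5·11.5 = -198.2500; (r_i+r_j)·cross = 23.5·-198.2500 = -4658.8750
edge 2: (17.5,0.5)→(14.5,15)  cross = 17.5·15 − 14.5·0.5 = 255.2500; (r_i+r_j)·cross = 32·255.2500 = 8168.0000
edge 3: (14.5,15)→(3,40)  cross = 14.5·40 − 3·15 = 535.0000; (r_i+r_j)·cross = 17.5·535.0000 = 9362.5000
edge 4: (3,40)→(1.5,22)  cross = 3·22 − 1.5·40 = 6.0000; (r_i+r_j)·cross = 4.5·6.0000 = 27.0000
Σcross = 483.2500 → A = |Σcross|/2 = 241.6250 mm²
Σ(r_i+r_j)·cross = 12038.0000 → first moment M = |Σ|/6 = 2006.3333
R_c = M/A = 2006.3333/241.6250 = 8.3035 mm
θ = 347° = 6.056293 rad
V = θ·R_c·A = 6.056293·8.3035·241.6250 = 12150.942 mm³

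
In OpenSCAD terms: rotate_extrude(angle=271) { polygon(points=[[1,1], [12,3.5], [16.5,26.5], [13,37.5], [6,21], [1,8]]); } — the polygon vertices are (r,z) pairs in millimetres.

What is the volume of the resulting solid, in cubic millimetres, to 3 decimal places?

Volume = 12994.453 mm³

Profile (r,z), 6 vertices: (1,1) (12,3.5) (16.5,26.5) (13,37.5) (6,21) (1,8)
edge 0: (1,1)→(12,3.5)  cross = 1·3.5 − 12·1 = -8.5000; (r_i+r_j)·cross = 13·-8.5000 = -110.5000
edge 1: (12,3.5)→(16.5,26.5)  cross = 12·26.5 − 16.5·3.5 = 260.2500; (r_i+r_j)·cross = 28.5·260.2500 = 7417.1250
edge 2: (16.5,26.5)→(13,37.5)  cross = 16.5·37.5 − 13·26.5 = 274.2500; (r_i+r_j)·cross = 29.5·274.2500 = 8090.3750
edge 3: (13,37.5)→(6,21)  cross = 13·21 − 6·37.5 = 48.0000; (r_i+r_j)·cross = 19·48.0000 = 912.0000
edge 4: (6,21)→(1,8)  cross = 6·8 − 1·21 = 27.0000; (r_i+r_j)·cross = 7·27.0000 = 189.0000
edge 5: (1,8)→(1,1)  cross = 1·1 − 1·8 = -7.0000; (r_i+r_j)·cross = 2·-7.0000 = -14.0000
Σcross = 594.0000 → A = |Σcross|/2 = 297.0000 mm²
Σ(r_i+r_j)·cross = 16484.0000 → first moment M = |Σ|/6 = 2747.3333
R_c = M/A = 2747.3333/297.0000 = 9.2503 mm
θ = 271° = 4.729842 rad
V = θ·R_c·A = 4.729842·9.2503·297.0000 = 12994.453 mm³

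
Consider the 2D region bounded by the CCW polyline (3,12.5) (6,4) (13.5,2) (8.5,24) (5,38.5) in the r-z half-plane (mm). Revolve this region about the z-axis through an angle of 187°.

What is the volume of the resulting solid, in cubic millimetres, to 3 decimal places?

Volume = 4211.278 mm³

Profile (r,z), 5 vertices: (3,12.5) (6,4) (13.5,2) (8.5,24) (5,38.5)
edge 0: (3,12.5)→(6,4)  cross = 3·4 − 6·12.5 = -63.0000; (r_i+r_j)·cross = 9·-63.0000 = -567.0000
edge 1: (6,4)→(13.5,2)  cross = 6·2 − 13.5·4 = -42.0000; (r_i+r_j)·cross = 19.5·-42.0000 = -819.0000
edge 2: (13.5,2)→(8.5,24)  cross = 13.5·24 − 8.5·2 = 307.0000; (r_i+r_j)·cross = 22·307.0000 = 6754.0000
edge 3: (8.5,24)→(5,38.5)  cross = 8.5·38.5 − 5·24 = 207.2500; (r_i+r_j)·cross = 13.5·207.2500 = 2797.8750
edge 4: (5,38.5)→(3,12.5)  cross = 5·12.5 − 3·38.5 = -53.0000; (r_i+r_j)·cross = 8·-53.0000 = -424.0000
Σcross = 356.2500 → A = |Σcross|/2 = 178.1250 mm²
Σ(r_i+r_j)·cross = 7741.8750 → first moment M = |Σ|/6 = 1290.3125
R_c = M/A = 1290.3125/178.1250 = 7.2439 mm
θ = 187° = 3.263766 rad
V = θ·R_c·A = 3.263766·7.2439·178.1250 = 4211.278 mm³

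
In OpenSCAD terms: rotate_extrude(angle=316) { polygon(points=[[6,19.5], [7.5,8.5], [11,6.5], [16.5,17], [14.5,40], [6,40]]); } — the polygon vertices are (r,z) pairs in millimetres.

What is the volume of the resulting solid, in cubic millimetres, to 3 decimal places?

Volume = 16905.935 mm³

Profile (r,z), 6 vertices: (6,19.5) (7.5,8.5) (11,6.5) (16.5,17) (14.5,40) (6,40)
edge 0: (6,19.5)→(7.5,8.5)  cross = 6·8.5 − 7.5·19.5 = -95.2500; (r_i+r_j)·cross = 13.5·-95.2500 = -1285.8750
edge 1: (7.5,8.5)→(11,6.5)  cross = 7.5·6.5 − 11·8.5 = -44.7500; (r_i+r_j)·cross = 18.5·-44.7500 = -827.8750
edge 2: (11,6.5)→(16.5,17)  cross = 11·17 − 16.5·6.5 = 79.7500; (r_i+r_j)·cross = 27.5·79.7500 = 2193.1250
edge 3: (16.5,17)→(14.5,40)  cross = 16.5·40 − 14.5·17 = 413.5000; (r_i+r_j)·cross = 31·413.5000 = 12818.5000
edge 4: (14.5,40)→(6,40)  cross = 14.5·40 − 6·40 = 340.0000; (r_i+r_j)·cross = 20.5·340.0000 = 6970.0000
edge 5: (6,40)→(6,19.5)  cross = 6·19.5 − 6·40 = -123.0000; (r_i+r_j)·cross = 12·-123.0000 = -1476.0000
Σcross = 570.2500 → A = |Σcross|/2 = 285.1250 mm²
Σ(r_i+r_j)·cross = 18391.8750 → first moment M = |Σ|/6 = 3065.3125
R_c = M/A = 3065.3125/285.1250 = 10.7508 mm
θ = 316° = 5.515240 rad
V = θ·R_c·A = 5.515240·10.7508·285.1250 = 16905.935 mm³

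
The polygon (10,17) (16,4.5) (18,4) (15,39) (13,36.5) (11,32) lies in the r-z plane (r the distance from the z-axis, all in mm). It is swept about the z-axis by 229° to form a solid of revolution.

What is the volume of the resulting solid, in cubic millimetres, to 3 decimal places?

Volume = 8922.865 mm³

Profile (r,z), 6 vertices: (10,17) (16,4.5) (18,4) (15,39) (13,36.5) (11,32)
edge 0: (10,17)→(16,4.5)  cross = 10·4.5 − 16·17 = -227.0000; (r_i+r_j)·cross = 26·-227.0000 = -5902.0000
edge 1: (16,4.5)→(18,4)  cross = 16·4 − 18·4.5 = -17.0000; (r_i+r_j)·cross = 34·-17.0000 = -578.0000
edge 2: (18,4)→(15,39)  cross = 18·39 − 15·4 = 642.0000; (r_i+r_j)·cross = 33·642.0000 = 21186.0000
edge 3: (15,39)→(13,36.5)  cross = 15·36.5 − 13·39 = 40.5000; (r_i+r_j)·cross = 28·40.5000 = 1134.0000
edge 4: (13,36.5)→(11,32)  cross = 13·32 − 11·36.5 = 14.5000; (r_i+r_j)·cross = 24·14.5000 = 348.0000
edge 5: (11,32)→(10,17)  cross = 11·17 − 10·32 = -133.0000; (r_i+r_j)·cross = 21·-133.0000 = -2793.0000
Σcross = 320.0000 → A = |Σcross|/2 = 160.0000 mm²
Σ(r_i+r_j)·cross = 13395.0000 → first moment M = |Σ|/6 = 2232.5000
R_c = M/A = 2232.5000/160.0000 = 13.9531 mm
θ = 229° = 3.996804 rad
V = θ·R_c·A = 3.996804·13.9531·160.0000 = 8922.865 mm³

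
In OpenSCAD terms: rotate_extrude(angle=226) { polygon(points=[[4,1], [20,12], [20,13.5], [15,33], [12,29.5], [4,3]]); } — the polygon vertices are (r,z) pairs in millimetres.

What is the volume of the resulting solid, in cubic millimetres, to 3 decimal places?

Volume = 11678.184 mm³

Profile (r,z), 6 vertices: (4,1) (20,12) (20,13.5) (15,33) (12,29.5) (4,3)
edge 0: (4,1)→(20,12)  cross = 4·12 − 20·1 = 28.0000; (r_i+r_j)·cross = 24·28.0000 = 672.0000
edge 1: (20,12)→(20,13.5)  cross = 20·13.5 − 20·12 = 30.0000; (r_i+r_j)·cross = 40·30.0000 = 1200.0000
edge 2: (20,13.5)→(15,33)  cross = 20·33 − 15·13.5 = 457.5000; (r_i+r_j)·cross = 35·457.5000 = 16012.5000
edge 3: (15,33)→(12,29.5)  cross = 15·29.5 − 12·33 = 46.5000; (r_i+r_j)·cross = 27·46.5000 = 1255.5000
edge 4: (12,29.5)→(4,3)  cross = 12·3 − 4·29.5 = -82.0000; (r_i+r_j)·cross = 16·-82.0000 = -1312.0000
edge 5: (4,3)→(4,1)  cross = 4·1 − 4·3 = -8.0000; (r_i+r_j)·cross = 8·-8.0000 = -64.0000
Σcross = 472.0000 → A = |Σcross|/2 = 236.0000 mm²
Σ(r_i+r_j)·cross = 17764.0000 → first moment M = |Σ|/6 = 2960.6667
R_c = M/A = 2960.6667/236.0000 = 12.5452 mm
θ = 226° = 3.944444 rad
V = θ·R_c·A = 3.944444·12.5452·236.0000 = 11678.184 mm³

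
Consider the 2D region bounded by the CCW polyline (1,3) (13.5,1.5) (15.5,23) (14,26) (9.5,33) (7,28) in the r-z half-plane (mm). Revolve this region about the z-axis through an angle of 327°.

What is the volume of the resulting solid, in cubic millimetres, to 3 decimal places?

Profile (r,z), 6 vertices: (1,3) (13.5,1.5) (15.5,23) (14,26) (9.5,33) (7,28)
edge 0: (1,3)→(13.5,1.5)  cross = 1·1.5 − 13.5·3 = -39.0000; (r_i+r_j)·cross = 14.5·-39.0000 = -565.5000
edge 1: (13.5,1.5)→(15.5,23)  cross = 13.5·23 − 15.5·1.5 = 287.2500; (r_i+r_j)·cross = 29·287.2500 = 8330.2500
edge 2: (15.5,23)→(14,26)  cross = 15.5·26 − 14·23 = 81.0000; (r_i+r_j)·cross = 29.5·81.0000 = 2389.5000
edge 3: (14,26)→(9.5,33)  cross = 14·33 − 9.5·26 = 215.0000; (r_i+r_j)·cross = 23.5·215.0000 = 5052.5000
edge 4: (9.5,33)→(7,28)  cross = 9.5·28 − 7·33 = 35.0000; (r_i+r_j)·cross = 16.5·35.0000 = 577.5000
edge 5: (7,28)→(1,3)  cross = 7·3 − 1·28 = -7.0000; (r_i+r_j)·cross = 8·-7.0000 = -56.0000
Σcross = 572.2500 → A = |Σcross|/2 = 286.1250 mm²
Σ(r_i+r_j)·cross = 15728.2500 → first moment M = |Σ|/6 = 2621.3750
R_c = M/A = 2621.3750/286.1250 = 9.1616 mm
θ = 327° = 5.707227 rad
V = θ·R_c·A = 5.707227·9.1616·286.1250 = 14960.781 mm³

Volume = 14960.781 mm³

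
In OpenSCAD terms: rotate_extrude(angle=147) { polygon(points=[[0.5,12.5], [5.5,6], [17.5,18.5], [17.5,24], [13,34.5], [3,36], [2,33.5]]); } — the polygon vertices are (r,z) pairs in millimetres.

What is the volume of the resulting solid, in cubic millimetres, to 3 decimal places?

Volume = 7608.388 mm³

Profile (r,z), 7 vertices: (0.5,12.5) (5.5,6) (17.5,18.5) (17.5,24) (13,34.5) (3,36) (2,33.5)
edge 0: (0.5,12.5)→(5.5,6)  cross = 0.5·6 − 5.5·12.5 = -65.7500; (r_i+r_j)·cross = 6·-65.7500 = -394.5000
edge 1: (5.5,6)→(17.5,18.5)  cross = 5.5·18.5 − 17.5·6 = -3.2500; (r_i+r_j)·cross = 23·-3.2500 = -74.7500
edge 2: (17.5,18.5)→(17.5,24)  cross = 17.5·24 − 17.5·18.5 = 96.2500; (r_i+r_j)·cross = 35·96.2500 = 3368.7500
edge 3: (17.5,24)→(13,34.5)  cross = 17.5·34.5 − 13·24 = 291.7500; (r_i+r_j)·cross = 30.5·291.7500 = 8898.3750
edge 4: (13,34.5)→(3,36)  cross = 13·36 − 3·34.5 = 364.5000; (r_i+r_j)·cross = 16·364.5000 = 5832.0000
edge 5: (3,36)→(2,33.5)  cross = 3·33.5 − 2·36 = 28.5000; (r_i+r_j)·cross = 5·28.5000 = 142.5000
edge 6: (2,33.5)→(0.5,12.5)  cross = 2·12.5 − 0.5·33.5 = 8.2500; (r_i+r_j)·cross = 2.5·8.2500 = 20.6250
Σcross = 720.2500 → A = |Σcross|/2 = 360.1250 mm²
Σ(r_i+r_j)·cross = 17793.0000 → first moment M = |Σ|/6 = 2965.5000
R_c = M/A = 2965.5000/360.1250 = 8.2346 mm
θ = 147° = 2.565634 rad
V = θ·R_c·A = 2.565634·8.2346·360.1250 = 7608.388 mm³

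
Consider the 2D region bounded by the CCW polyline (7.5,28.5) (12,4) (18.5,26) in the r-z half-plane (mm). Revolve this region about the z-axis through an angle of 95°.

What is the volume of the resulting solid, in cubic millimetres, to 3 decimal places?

Profile (r,z), 3 vertices: (7.5,28.5) (12,4) (18.5,26)
edge 0: (7.5,28.5)→(12,4)  cross = 7.5·4 − 12·28.5 = -312.0000; (r_i+r_j)·cross = 19.5·-312.0000 = -6084.0000
edge 1: (12,4)→(18.5,26)  cross = 12·26 − 18.5·4 = 238.0000; (r_i+r_j)·cross = 30.5·238.0000 = 7259.0000
edge 2: (18.5,26)→(7.5,28.5)  cross = 18.5·28.5 − 7.5·26 = 332.2500; (r_i+r_j)·cross = 26·332.2500 = 8638.5000
Σcross = 258.2500 → A = |Σcross|/2 = 129.1250 mm²
Σ(r_i+r_j)·cross = 9813.5000 → first moment M = |Σ|/6 = 1635.5833
R_c = M/A = 1635.5833/129.1250 = 12.6667 mm
θ = 95° = 1.658063 rad
V = θ·R_c·A = 1.658063·12.6667·129.1250 = 2711.900 mm³

Volume = 2711.900 mm³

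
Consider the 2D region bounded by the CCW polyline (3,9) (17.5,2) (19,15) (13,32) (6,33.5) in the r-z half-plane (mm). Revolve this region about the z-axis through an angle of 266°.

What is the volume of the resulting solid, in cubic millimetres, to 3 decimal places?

Profile (r,z), 5 vertices: (3,9) (17.5,2) (19,15) (13,32) (6,33.5)
edge 0: (3,9)→(17.5,2)  cross = 3·2 − 17.5·9 = -151.5000; (r_i+r_j)·cross = 20.5·-151.5000 = -3105.7500
edge 1: (17.5,2)→(19,15)  cross = 17.5·15 − 19·2 = 224.5000; (r_i+r_j)·cross = 36.5·224.5000 = 8194.2500
edge 2: (19,15)→(13,32)  cross = 19·32 − 13·15 = 413.0000; (r_i+r_j)·cross = 32·413.0000 = 13216.0000
edge 3: (13,32)→(6,33.5)  cross = 13·33.5 − 6·32 = 243.5000; (r_i+r_j)·cross = 19·243.5000 = 4626.5000
edge 4: (6,33.5)→(3,9)  cross = 6·9 − 3·33.5 = -46.5000; (r_i+r_j)·cross = 9·-46.5000 = -418.5000
Σcross = 683.0000 → A = |Σcross|/2 = 341.5000 mm²
Σ(r_i+r_j)·cross = 22512.5000 → first moment M = |Σ|/6 = 3752.0833
R_c = M/A = 3752.0833/341.5000 = 10.9871 mm
θ = 266° = 4.642576 rad
V = θ·R_c·A = 4.642576·10.9871·341.5000 = 17419.331 mm³

Volume = 17419.331 mm³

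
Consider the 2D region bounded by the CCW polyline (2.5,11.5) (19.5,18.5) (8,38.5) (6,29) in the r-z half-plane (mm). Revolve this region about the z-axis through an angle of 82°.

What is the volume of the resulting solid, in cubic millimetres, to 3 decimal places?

Profile (r,z), 4 vertices: (2.5,11.5) (19.5,18.5) (8,38.5) (6,29)
edge 0: (2.5,11.5)→(19.5,18.5)  cross = 2.5·18.5 − 19.5·11.5 = -178.0000; (r_i+r_j)·cross = 22·-178.0000 = -3916.0000
edge 1: (19.5,18.5)→(8,38.5)  cross = 19.5·38.5 − 8·18.5 = 602.7500; (r_i+r_j)·cross = 27.5·602.7500 = 16575.6250
edge 2: (8,38.5)→(6,29)  cross = 8·29 − 6·38.5 = 1.0000; (r_i+r_j)·cross = 14·1.0000 = 14.0000
edge 3: (6,29)→(2.5,11.5)  cross = 6·11.5 − 2.5·29 = -3.5000; (r_i+r_j)·cross = 8.5·-3.5000 = -29.7500
Σcross = 422.2500 → A = |Σcross|/2 = 211.1250 mm²
Σ(r_i+r_j)·cross = 12643.8750 → first moment M = |Σ|/6 = 2107.3125
R_c = M/A = 2107.3125/211.1250 = 9.9813 mm
θ = 82° = 1.431170 rad
V = θ·R_c·A = 1.431170·9.9813·211.1250 = 3015.922 mm³

Volume = 3015.922 mm³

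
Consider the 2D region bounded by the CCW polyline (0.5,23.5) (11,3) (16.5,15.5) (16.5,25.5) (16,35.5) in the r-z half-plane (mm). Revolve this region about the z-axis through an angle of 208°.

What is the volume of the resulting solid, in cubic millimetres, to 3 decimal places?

Profile (r,z), 5 vertices: (0.5,23.5) (11,3) (16.5,15.5) (16.5,25.5) (16,35.5)
edge 0: (0.5,23.5)→(11,3)  cross = 0.5·3 − 11·23.5 = -257.0000; (r_i+r_j)·cross = 11.5·-257.0000 = -2955.5000
edge 1: (11,3)→(16.5,15.5)  cross = 11·15.5 − 16.5·3 = 121.0000; (r_i+r_j)·cross = 27.5·121.0000 = 3327.5000
edge 2: (16.5,15.5)→(16.5,25.5)  cross = 16.5·25.5 − 16.5·15.5 = 165.0000; (r_i+r_j)·cross = 33·165.0000 = 5445.0000
edge 3: (16.5,25.5)→(16,35.5)  cross = 16.5·35.5 − 16·25.5 = 177.7500; (r_i+r_j)·cross = 32.5·177.7500 = 5776.8750
edge 4: (16,35.5)→(0.5,23.5)  cross = 16·23.5 − 0.5·35.5 = 358.2500; (r_i+r_j)·cross = 16.5·358.2500 = 5911.1250
Σcross = 565.0000 → A = |Σcross|/2 = 282.5000 mm²
Σ(r_i+r_j)·cross = 17505.0000 → first moment M = |Σ|/6 = 2917.5000
R_c = M/A = 2917.5000/282.5000 = 10.3274 mm
θ = 208° = 3.630285 rad
V = θ·R_c·A = 3.630285·10.3274·282.5000 = 10591.356 mm³

Volume = 10591.356 mm³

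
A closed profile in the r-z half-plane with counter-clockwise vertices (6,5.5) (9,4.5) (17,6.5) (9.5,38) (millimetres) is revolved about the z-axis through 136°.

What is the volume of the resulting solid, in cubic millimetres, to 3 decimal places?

Volume = 4728.702 mm³

Profile (r,z), 4 vertices: (6,5.5) (9,4.5) (17,6.5) (9.5,38)
edge 0: (6,5.5)→(9,4.5)  cross = 6·4.5 − 9·5.5 = -22.5000; (r_i+r_j)·cross = 15·-22.5000 = -337.5000
edge 1: (9,4.5)→(17,6.5)  cross = 9·6.5 − 17·4.5 = -18.0000; (r_i+r_j)·cross = 26·-18.0000 = -468.0000
edge 2: (17,6.5)→(9.5,38)  cross = 17·38 − 9.5·6.5 = 584.2500; (r_i+r_j)·cross = 26.5·584.2500 = 15482.6250
edge 3: (9.5,38)→(6,5.5)  cross = 9.5·5.5 − 6·38 = -175.7500; (r_i+r_j)·cross = 15.5·-175.7500 = -2724.1250
Σcross = 368.0000 → A = |Σcross|/2 = 184.0000 mm²
Σ(r_i+r_j)·cross = 11953.0000 → first moment M = |Σ|/6 = 1992.1667
R_c = M/A = 1992.1667/184.0000 = 10.8270 mm
θ = 136° = 2.373648 rad
V = θ·R_c·A = 2.373648·10.8270·184.0000 = 4728.702 mm³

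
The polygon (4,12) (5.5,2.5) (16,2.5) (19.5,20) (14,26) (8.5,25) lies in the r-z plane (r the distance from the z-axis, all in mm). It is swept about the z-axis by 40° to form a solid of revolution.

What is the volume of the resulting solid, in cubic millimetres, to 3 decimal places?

Profile (r,z), 6 vertices: (4,12) (5.5,2.5) (16,2.5) (19.5,20) (14,26) (8.5,25)
edge 0: (4,12)→(5.5,2.5)  cross = 4·2.5 − 5.5·12 = -56.0000; (r_i+r_j)·cross = 9.5·-56.0000 = -532.0000
edge 1: (5.5,2.5)→(16,2.5)  cross = 5.5·2.5 − 16·2.5 = -26.2500; (r_i+r_j)·cross = 21.5·-26.2500 = -564.3750
edge 2: (16,2.5)→(19.5,20)  cross = 16·20 − 19.5·2.5 = 271.2500; (r_i+r_j)·cross = 35.5·271.2500 = 9629.3750
edge 3: (19.5,20)→(14,26)  cross = 19.5·26 − 14·20 = 227.0000; (r_i+r_j)·cross = 33.5·227.0000 = 7604.5000
edge 4: (14,26)→(8.5,25)  cross = 14·25 − 8.5·26 = 129.0000; (r_i+r_j)·cross = 22.5·129.0000 = 2902.5000
edge 5: (8.5,25)→(4,12)  cross = 8.5·12 − 4·25 = 2.0000; (r_i+r_j)·cross = 12.5·2.0000 = 25.0000
Σcross = 547.0000 → A = |Σcross|/2 = 273.5000 mm²
Σ(r_i+r_j)·cross = 19065.0000 → first moment M = |Σ|/6 = 3177.5000
R_c = M/A = 3177.5000/273.5000 = 11.6179 mm
θ = 40° = 0.698132 rad
V = θ·R_c·A = 0.698132·11.6179·273.5000 = 2218.313 mm³

Volume = 2218.313 mm³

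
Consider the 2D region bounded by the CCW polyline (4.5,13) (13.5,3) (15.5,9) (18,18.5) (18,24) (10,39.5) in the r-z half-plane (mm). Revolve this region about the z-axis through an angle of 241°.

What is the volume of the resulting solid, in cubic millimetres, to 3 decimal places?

Volume = 13668.714 mm³

Profile (r,z), 6 vertices: (4.5,13) (13.5,3) (15.5,9) (18,18.5) (18,24) (10,39.5)
edge 0: (4.5,13)→(13.5,3)  cross = 4.5·3 − 13.5·13 = -162.0000; (r_i+r_j)·cross = 18·-162.0000 = -2916.0000
edge 1: (13.5,3)→(15.5,9)  cross = 13.5·9 − 15.5·3 = 75.0000; (r_i+r_j)·cross = 29·75.0000 = 2175.0000
edge 2: (15.5,9)→(18,18.5)  cross = 15.5·18.5 − 18·9 = 124.7500; (r_i+r_j)·cross = 33.5·124.7500 = 4179.1250
edge 3: (18,18.5)→(18,24)  cross = 18·24 − 18·18.5 = 99.0000; (r_i+r_j)·cross = 36·99.0000 = 3564.0000
edge 4: (18,24)→(10,39.5)  cross = 18·39.5 − 10·24 = 471.0000; (r_i+r_j)·cross = 28·471.0000 = 13188.0000
edge 5: (10,39.5)→(4.5,13)  cross = 10·13 − 4.5·39.5 = -47.7500; (r_i+r_j)·cross = 14.5·-47.7500 = -692.3750
Σcross = 560.0000 → A = |Σcross|/2 = 280.0000 mm²
Σ(r_i+r_j)·cross = 19497.7500 → first moment M = |Σ|/6 = 3249.6250
R_c = M/A = 3249.6250/280.0000 = 11.6058 mm
θ = 241° = 4.206243 rad
V = θ·R_c·A = 4.206243·11.6058·280.0000 = 13668.714 mm³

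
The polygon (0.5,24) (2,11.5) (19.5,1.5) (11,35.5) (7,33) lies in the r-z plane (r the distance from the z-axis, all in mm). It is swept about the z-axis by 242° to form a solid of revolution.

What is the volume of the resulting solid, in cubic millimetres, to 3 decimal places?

Volume = 13336.411 mm³

Profile (r,z), 5 vertices: (0.5,24) (2,11.5) (19.5,1.5) (11,35.5) (7,33)
edge 0: (0.5,24)→(2,11.5)  cross = 0.5·11.5 − 2·24 = -42.2500; (r_i+r_j)·cross = 2.5·-42.2500 = -105.6250
edge 1: (2,11.5)→(19.5,1.5)  cross = 2·1.5 − 19.5·11.5 = -221.2500; (r_i+r_j)·cross = 21.5·-221.2500 = -4756.8750
edge 2: (19.5,1.5)→(11,35.5)  cross = 19.5·35.5 − 11·1.5 = 675.7500; (r_i+r_j)·cross = 30.5·675.7500 = 20610.3750
edge 3: (11,35.5)→(7,33)  cross = 11·33 − 7·35.5 = 114.5000; (r_i+r_j)·cross = 18·114.5000 = 2061.0000
edge 4: (7,33)→(0.5,24)  cross = 7·24 − 0.5·33 = 151.5000; (r_i+r_j)·cross = 7.5·151.5000 = 1136.2500
Σcross = 678.2500 → A = |Σcross|/2 = 339.1250 mm²
Σ(r_i+r_j)·cross = 18945.1250 → first moment M = |Σ|/6 = 3157.5208
R_c = M/A = 3157.5208/339.1250 = 9.3108 mm
θ = 242° = 4.223697 rad
V = θ·R_c·A = 4.223697·9.3108·339.1250 = 13336.411 mm³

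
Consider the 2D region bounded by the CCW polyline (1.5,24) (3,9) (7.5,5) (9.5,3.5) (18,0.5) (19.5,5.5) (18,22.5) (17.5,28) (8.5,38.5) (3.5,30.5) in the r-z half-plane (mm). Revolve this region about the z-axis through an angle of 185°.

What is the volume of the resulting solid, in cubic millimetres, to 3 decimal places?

Profile (r,z), 10 vertices: (1.5,24) (3,9) (7.5,5) (9.5,3.5) (18,0.5) (19.5,5.5) (18,22.5) (17.5,28) (8.5,38.5) (3.5,30.5)
edge 0: (1.5,24)→(3,9)  cross = 1.5·9 − 3·24 = -58.5000; (r_i+r_j)·cross = 4.5·-58.5000 = -263.2500
edge 1: (3,9)→(7.5,5)  cross = 3·5 − 7.5·9 = -52.5000; (r_i+r_j)·cross = 10.5·-52.5000 = -551.2500
edge 2: (7.5,5)→(9.5,3.5)  cross = 7.5·3.5 − 9.5·5 = -21.2500; (r_i+r_j)·cross = 17·-21.2500 = -361.2500
edge 3: (9.5,3.5)→(18,0.5)  cross = 9.5·0.5 − 18·3.5 = -58.2500; (r_i+r_j)·cross = 27.5·-58.2500 = -1601.8750
edge 4: (18,0.5)→(19.5,5.5)  cross = 18·5.5 − 19.5·0.5 = 89.2500; (r_i+r_j)·cross = 37.5·89.2500 = 3346.8750
edge 5: (19.5,5.5)→(18,22.5)  cross = 19.5·22.5 − 18·5.5 = 339.7500; (r_i+r_j)·cross = 37.5·339.7500 = 12740.6250
edge 6: (18,22.5)→(17.5,28)  cross = 18·28 − 17.5·22.5 = 110.2500; (r_i+r_j)·cross = 35.5·110.2500 = 3913.8750
edge 7: (17.5,28)→(8.5,38.5)  cross = 17.5·38.5 − 8.5·28 = 435.7500; (r_i+r_j)·cross = 26·435.7500 = 11329.5000
edge 8: (8.5,38.5)→(3.5,30.5)  cross = 8.5·30.5 − 3.5·38.5 = 124.5000; (r_i+r_j)·cross = 12·124.5000 = 1494.0000
edge 9: (3.5,30.5)→(1.5,24)  cross = 3.5·24 − 1.5·30.5 = 38.2500; (r_i+r_j)·cross = 5·38.2500 = 191.2500
Σcross = 947.2500 → A = |Σcross|/2 = 473.6250 mm²
Σ(r_i+r_j)·cross = 30238.5000 → first moment M = |Σ|/6 = 5039.7500
R_c = M/A = 5039.7500/473.6250 = 10.6408 mm
θ = 185° = 3.228859 rad
V = θ·R_c·A = 3.228859·10.6408·473.6250 = 16272.643 mm³

Volume = 16272.643 mm³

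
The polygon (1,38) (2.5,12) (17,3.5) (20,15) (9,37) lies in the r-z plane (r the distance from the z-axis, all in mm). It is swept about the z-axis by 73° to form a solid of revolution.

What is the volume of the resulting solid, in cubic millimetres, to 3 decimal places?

Volume = 4956.663 mm³

Profile (r,z), 5 vertices: (1,38) (2.5,12) (17,3.5) (20,15) (9,37)
edge 0: (1,38)→(2.5,12)  cross = 1·12 − 2.5·38 = -83.0000; (r_i+r_j)·cross = 3.5·-83.0000 = -290.5000
edge 1: (2.5,12)→(17,3.5)  cross = 2.5·3.5 − 17·12 = -195.2500; (r_i+r_j)·cross = 19.5·-195.2500 = -3807.3750
edge 2: (17,3.5)→(20,15)  cross = 17·15 − 20·3.5 = 185.0000; (r_i+r_j)·cross = 37·185.0000 = 6845.0000
edge 3: (20,15)→(9,37)  cross = 20·37 − 9·15 = 605.0000; (r_i+r_j)·cross = 29·605.0000 = 17545.0000
edge 4: (9,37)→(1,38)  cross = 9·38 − 1·37 = 305.0000; (r_i+r_j)·cross = 10·305.0000 = 3050.0000
Σcross = 816.7500 → A = |Σcross|/2 = 408.3750 mm²
Σ(r_i+r_j)·cross = 23342.1250 → first moment M = |Σ|/6 = 3890.3542
R_c = M/A = 3890.3542/408.3750 = 9.5264 mm
θ = 73° = 1.274090 rad
V = θ·R_c·A = 1.274090·9.5264·408.3750 = 4956.663 mm³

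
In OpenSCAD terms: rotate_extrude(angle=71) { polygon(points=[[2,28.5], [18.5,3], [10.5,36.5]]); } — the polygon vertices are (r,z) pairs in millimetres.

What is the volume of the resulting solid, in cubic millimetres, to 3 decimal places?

Profile (r,z), 3 vertices: (2,28.5) (18.5,3) (10.5,36.5)
edge 0: (2,28.5)→(18.5,3)  cross = 2·3 − 18.5·28.5 = -521.2500; (r_i+r_j)·cross = 20.5·-521.2500 = -10685.6250
edge 1: (18.5,3)→(10.5,36.5)  cross = 18.5·36.5 − 10.5·3 = 643.7500; (r_i+r_j)·cross = 29·643.7500 = 18668.7500
edge 2: (10.5,36.5)→(2,28.5)  cross = 10.5·28.5 − 2·36.5 = 226.2500; (r_i+r_j)·cross = 12.5·226.2500 = 2828.1250
Σcross = 348.7500 → A = |Σcross|/2 = 174.3750 mm²
Σ(r_i+r_j)·cross = 10811.2500 → first moment M = |Σ|/6 = 1801.8750
R_c = M/A = 1801.8750/174.3750 = 10.3333 mm
θ = 71° = 1.239184 rad
V = θ·R_c·A = 1.239184·10.3333·174.3750 = 2232.854 mm³

Volume = 2232.854 mm³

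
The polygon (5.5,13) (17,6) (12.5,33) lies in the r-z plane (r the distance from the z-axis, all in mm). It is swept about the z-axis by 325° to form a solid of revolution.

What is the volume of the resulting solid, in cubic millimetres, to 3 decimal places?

Profile (r,z), 3 vertices: (5.5,13) (17,6) (12.5,33)
edge 0: (5.5,13)→(17,6)  cross = 5.5·6 − 17·13 = -188.0000; (r_i+r_j)·cross = 22.5·-188.0000 = -4230.0000
edge 1: (17,6)→(12.5,33)  cross = 17·33 − 12.5·6 = 486.0000; (r_i+r_j)·cross = 29.5·486.0000 = 14337.0000
edge 2: (12.5,33)→(5.5,13)  cross = 12.5·13 − 5.5·33 = -19.0000; (r_i+r_j)·cross = 18·-19.0000 = -342.0000
Σcross = 279.0000 → A = |Σcross|/2 = 139.5000 mm²
Σ(r_i+r_j)·cross = 9765.0000 → first moment M = |Σ|/6 = 1627.5000
R_c = M/A = 1627.5000/139.5000 = 11.6667 mm
θ = 325° = 5.672320 rad
V = θ·R_c·A = 5.672320·11.6667·139.5000 = 9231.701 mm³

Volume = 9231.701 mm³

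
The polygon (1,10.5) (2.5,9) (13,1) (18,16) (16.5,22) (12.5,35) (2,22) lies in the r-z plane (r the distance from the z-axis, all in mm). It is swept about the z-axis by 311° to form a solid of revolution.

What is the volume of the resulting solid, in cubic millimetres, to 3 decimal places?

Volume = 18410.670 mm³

Profile (r,z), 7 vertices: (1,10.5) (2.5,9) (13,1) (18,16) (16.5,22) (12.5,35) (2,22)
edge 0: (1,10.5)→(2.5,9)  cross = 1·9 − 2.5·10.5 = -17.2500; (r_i+r_j)·cross = 3.5·-17.2500 = -60.3750
edge 1: (2.5,9)→(13,1)  cross = 2.5·1 − 13·9 = -114.5000; (r_i+r_j)·cross = 15.5·-114.5000 = -1774.7500
edge 2: (13,1)→(18,16)  cross = 13·16 − 18·1 = 190.0000; (r_i+r_j)·cross = 31·190.0000 = 5890.0000
edge 3: (18,16)→(16.5,22)  cross = 18·22 − 16.5·16 = 132.0000; (r_i+r_j)·cross = 34.5·132.0000 = 4554.0000
edge 4: (16.5,22)→(12.5,35)  cross = 16.5·35 − 12.5·22 = 302.5000; (r_i+r_j)·cross = 29·302.5000 = 8772.5000
edge 5: (12.5,35)→(2,22)  cross = 12.5·22 − 2·35 = 205.0000; (r_i+r_j)·cross = 14.5·205.0000 = 2972.5000
edge 6: (2,22)→(1,10.5)  cross = 2·10.5 − 1·22 = -1.0000; (r_i+r_j)·cross = 3·-1.0000 = -3.0000
Σcross = 696.7500 → A = |Σcross|/2 = 348.3750 mm²
Σ(r_i+r_j)·cross = 20350.8750 → first moment M = |Σ|/6 = 3391.8125
R_c = M/A = 3391.8125/348.3750 = 9.7361 mm
θ = 311° = 5.427974 rad
V = θ·R_c·A = 5.427974·9.7361·348.3750 = 18410.670 mm³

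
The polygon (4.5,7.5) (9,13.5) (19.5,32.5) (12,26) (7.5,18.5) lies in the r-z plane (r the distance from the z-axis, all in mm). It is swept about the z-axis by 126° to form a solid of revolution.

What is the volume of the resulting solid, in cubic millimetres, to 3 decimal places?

Volume = 1697.167 mm³

Profile (r,z), 5 vertices: (4.5,7.5) (9,13.5) (19.5,32.5) (12,26) (7.5,18.5)
edge 0: (4.5,7.5)→(9,13.5)  cross = 4.5·13.5 − 9·7.5 = -6.7500; (r_i+r_j)·cross = 13.5·-6.7500 = -91.1250
edge 1: (9,13.5)→(19.5,32.5)  cross = 9·32.5 − 19.5·13.5 = 29.2500; (r_i+r_j)·cross = 28.5·29.2500 = 833.6250
edge 2: (19.5,32.5)→(12,26)  cross = 19.5·26 − 12·32.5 = 117.0000; (r_i+r_j)·cross = 31.5·117.0000 = 3685.5000
edge 3: (12,26)→(7.5,18.5)  cross = 12·18.5 − 7.5·26 = 27.0000; (r_i+r_j)·cross = 19.5·27.0000 = 526.5000
edge 4: (7.5,18.5)→(4.5,7.5)  cross = 7.5·7.5 − 4.5·18.5 = -27.0000; (r_i+r_j)·cross = 12·-27.0000 = -324.0000
Σcross = 139.5000 → A = |Σcross|/2 = 69.7500 mm²
Σ(r_i+r_j)·cross = 4630.5000 → first moment M = |Σ|/6 = 771.7500
R_c = M/A = 771.7500/69.7500 = 11.0645 mm
θ = 126° = 2.199115 rad
V = θ·R_c·A = 2.199115·11.0645·69.7500 = 1697.167 mm³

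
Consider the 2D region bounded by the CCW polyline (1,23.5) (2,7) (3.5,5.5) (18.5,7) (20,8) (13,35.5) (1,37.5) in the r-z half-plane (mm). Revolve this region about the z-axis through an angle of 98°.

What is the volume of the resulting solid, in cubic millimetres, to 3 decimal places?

Profile (r,z), 7 vertices: (1,23.5) (2,7) (3.5,5.5) (18.5,7) (20,8) (13,35.5) (1,37.5)
edge 0: (1,23.5)→(2,7)  cross = 1·7 − 2·23.5 = -40.0000; (r_i+r_j)·cross = 3·-40.0000 = -120.0000
edge 1: (2,7)→(3.5,5.5)  cross = 2·5.5 − 3.5·7 = -13.5000; (r_i+r_j)·cross = 5.5·-13.5000 = -74.2500
edge 2: (3.5,5.5)→(18.5,7)  cross = 3.5·7 − 18.5·5.5 = -77.2500; (r_i+r_j)·cross = 22·-77.2500 = -1699.5000
edge 3: (18.5,7)→(20,8)  cross = 18.5·8 − 20·7 = 8.0000; (r_i+r_j)·cross = 38.5·8.0000 = 308.0000
edge 4: (20,8)→(13,35.5)  cross = 20·35.5 − 13·8 = 606.0000; (r_i+r_j)·cross = 33·606.0000 = 19998.0000
edge 5: (13,35.5)→(1,37.5)  cross = 13·37.5 − 1·35.5 = 452.0000; (r_i+r_j)·cross = 14·452.0000 = 6328.0000
edge 6: (1,37.5)→(1,23.5)  cross = 1·23.5 − 1·37.5 = -14.0000; (r_i+r_j)·cross = 2·-14.0000 = -28.0000
Σcross = 921.2500 → A = |Σcross|/2 = 460.6250 mm²
Σ(r_i+r_j)·cross = 24712.2500 → first moment M = |Σ|/6 = 4118.7083
R_c = M/A = 4118.7083/460.6250 = 8.9416 mm
θ = 98° = 1.710423 rad
V = θ·R_c·A = 1.710423·8.9416·460.6250 = 7044.732 mm³

Volume = 7044.732 mm³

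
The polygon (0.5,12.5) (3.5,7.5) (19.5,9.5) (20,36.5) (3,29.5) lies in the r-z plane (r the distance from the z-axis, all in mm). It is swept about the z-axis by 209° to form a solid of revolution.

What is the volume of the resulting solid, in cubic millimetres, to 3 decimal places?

Volume = 17619.335 mm³

Profile (r,z), 5 vertices: (0.5,12.5) (3.5,7.5) (19.5,9.5) (20,36.5) (3,29.5)
edge 0: (0.5,12.5)→(3.5,7.5)  cross = 0.5·7.5 − 3.5·12.5 = -40.0000; (r_i+r_j)·cross = 4·-40.0000 = -160.0000
edge 1: (3.5,7.5)→(19.5,9.5)  cross = 3.5·9.5 − 19.5·7.5 = -113.0000; (r_i+r_j)·cross = 23·-113.0000 = -2599.0000
edge 2: (19.5,9.5)→(20,36.5)  cross = 19.5·36.5 − 20·9.5 = 521.7500; (r_i+r_j)·cross = 39.5·521.7500 = 20609.1250
edge 3: (20,36.5)→(3,29.5)  cross = 20·29.5 − 3·36.5 = 480.5000; (r_i+r_j)·cross = 23·480.5000 = 11051.5000
edge 4: (3,29.5)→(0.5,12.5)  cross = 3·12.5 − 0.5·29.5 = 22.7500; (r_i+r_j)·cross = 3.5·22.7500 = 79.6250
Σcross = 872.0000 → A = |Σcross|/2 = 436.0000 mm²
Σ(r_i+r_j)·cross = 28981.2500 → first moment M = |Σ|/6 = 4830.2083
R_c = M/A = 4830.2083/436.0000 = 11.0785 mm
θ = 209° = 3.647738 rad
V = θ·R_c·A = 3.647738·11.0785·436.0000 = 17619.335 mm³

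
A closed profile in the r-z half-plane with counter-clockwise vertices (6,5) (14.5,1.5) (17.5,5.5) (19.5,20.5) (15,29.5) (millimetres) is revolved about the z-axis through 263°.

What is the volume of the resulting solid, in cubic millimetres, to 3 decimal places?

Volume = 12861.116 mm³

Profile (r,z), 5 vertices: (6,5) (14.5,1.5) (17.5,5.5) (19.5,20.5) (15,29.5)
edge 0: (6,5)→(14.5,1.5)  cross = 6·1.5 − 14.5·5 = -63.5000; (r_i+r_j)·cross = 20.5·-63.5000 = -1301.7500
edge 1: (14.5,1.5)→(17.5,5.5)  cross = 14.5·5.5 − 17.5·1.5 = 53.5000; (r_i+r_j)·cross = 32·53.5000 = 1712.0000
edge 2: (17.5,5.5)→(19.5,20.5)  cross = 17.5·20.5 − 19.5·5.5 = 251.5000; (r_i+r_j)·cross = 37·251.5000 = 9305.5000
edge 3: (19.5,20.5)→(15,29.5)  cross = 19.5·29.5 − 15·20.5 = 267.7500; (r_i+r_j)·cross = 34.5·267.7500 = 9237.3750
edge 4: (15,29.5)→(6,5)  cross = 15·5 − 6·29.5 = -102.0000; (r_i+r_j)·cross = 21·-102.0000 = -2142.0000
Σcross = 407.2500 → A = |Σcross|/2 = 203.6250 mm²
Σ(r_i+r_j)·cross = 16811.1250 → first moment M = |Σ|/6 = 2801.8542
R_c = M/A = 2801.8542/203.6250 = 13.7599 mm
θ = 263° = 4.590216 rad
V = θ·R_c·A = 4.590216·13.7599·203.6250 = 12861.116 mm³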